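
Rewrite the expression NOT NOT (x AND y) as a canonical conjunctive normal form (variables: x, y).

(x OR y) AND (x OR NOT y) AND (NOT x OR y)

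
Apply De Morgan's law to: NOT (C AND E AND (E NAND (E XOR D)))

NOT C OR NOT E OR NOT (E NAND (E XOR D))
De Morgan's: NOT(AND of terms) = OR of negations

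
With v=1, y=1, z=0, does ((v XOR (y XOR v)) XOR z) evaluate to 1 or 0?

Substituting: ((1 XOR (1 XOR 1)) XOR 0)
= 1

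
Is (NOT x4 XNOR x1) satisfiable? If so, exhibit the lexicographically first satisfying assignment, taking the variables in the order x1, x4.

x1=0, x4=1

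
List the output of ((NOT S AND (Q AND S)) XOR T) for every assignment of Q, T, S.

Q | T | S | Output
------------------
0 | 0 | 0 | 0
0 | 0 | 1 | 0
0 | 1 | 0 | 1
0 | 1 | 1 | 1
1 | 0 | 0 | 0
1 | 0 | 1 | 0
1 | 1 | 0 | 1
1 | 1 | 1 | 1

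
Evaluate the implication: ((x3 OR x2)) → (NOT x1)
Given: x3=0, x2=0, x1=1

Antecedent ((x3 OR x2)) = 0; consequent (NOT x1) = 0.
0 → 0 = 1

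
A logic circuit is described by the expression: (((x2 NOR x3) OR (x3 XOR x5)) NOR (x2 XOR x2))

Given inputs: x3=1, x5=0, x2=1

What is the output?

Substituting: (((1 NOR 1) OR (1 XOR 0)) NOR (1 XOR 1))
= 0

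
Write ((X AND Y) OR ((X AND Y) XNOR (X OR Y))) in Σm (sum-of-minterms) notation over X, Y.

Σm(0, 3) = (NOT X AND NOT Y) OR (X AND Y)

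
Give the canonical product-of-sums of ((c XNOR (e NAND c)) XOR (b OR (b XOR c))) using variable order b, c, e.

ΠM(0, 1, 2, 6) = (b OR c OR e) AND (b OR c OR NOT e) AND (b OR NOT c OR e) AND (NOT b OR NOT c OR e)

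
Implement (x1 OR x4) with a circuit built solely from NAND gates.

((x1 NAND x1) NAND (x4 NAND x4))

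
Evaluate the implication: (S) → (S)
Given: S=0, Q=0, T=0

Antecedent (S) = 0; consequent (S) = 0.
0 → 0 = 1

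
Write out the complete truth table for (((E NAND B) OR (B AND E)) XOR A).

B | A | E | Output
------------------
0 | 0 | 0 | 1
0 | 0 | 1 | 1
0 | 1 | 0 | 0
0 | 1 | 1 | 0
1 | 0 | 0 | 1
1 | 0 | 1 | 1
1 | 1 | 0 | 0
1 | 1 | 1 | 0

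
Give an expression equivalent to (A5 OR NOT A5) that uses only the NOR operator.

((A5 NOR (A5 NOR A5)) NOR (A5 NOR (A5 NOR A5)))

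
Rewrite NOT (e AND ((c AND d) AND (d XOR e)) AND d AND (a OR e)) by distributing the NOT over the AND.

NOT e OR NOT ((c AND d) AND (d XOR e)) OR NOT d OR NOT (a OR e)
De Morgan's: NOT(AND of terms) = OR of negations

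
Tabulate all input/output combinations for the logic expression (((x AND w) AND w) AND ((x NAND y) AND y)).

y | x | w | Output
------------------
0 | 0 | 0 | 0
0 | 0 | 1 | 0
0 | 1 | 0 | 0
0 | 1 | 1 | 0
1 | 0 | 0 | 0
1 | 0 | 1 | 0
1 | 1 | 0 | 0
1 | 1 | 1 | 0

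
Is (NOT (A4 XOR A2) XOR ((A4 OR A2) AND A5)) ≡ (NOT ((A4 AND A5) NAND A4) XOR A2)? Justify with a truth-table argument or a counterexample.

No. Counterexample: with A2=0, A4=0, A5=0, Expression 1 = 1 but Expression 2 = 0.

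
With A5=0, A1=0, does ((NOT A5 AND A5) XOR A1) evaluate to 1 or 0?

Substituting: ((NOT 0 AND 0) XOR 0)
= 0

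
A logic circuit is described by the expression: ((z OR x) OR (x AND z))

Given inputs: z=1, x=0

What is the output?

Substituting: ((1 OR 0) OR (0 AND 1))
= 1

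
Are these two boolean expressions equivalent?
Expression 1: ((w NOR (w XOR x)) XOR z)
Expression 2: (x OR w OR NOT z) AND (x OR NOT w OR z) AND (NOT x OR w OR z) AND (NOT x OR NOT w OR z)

Yes, they are equivalent — the two output columns agree on all 8 assignments:
x | w | z | Expression 1 | Expression 2
---------------------------------------
0 | 0 | 0 | 1 | 1
0 | 0 | 1 | 0 | 0
0 | 1 | 0 | 0 | 0
0 | 1 | 1 | 1 | 1
1 | 0 | 0 | 0 | 0
1 | 0 | 1 | 1 | 1
1 | 1 | 0 | 0 | 0
1 | 1 | 1 | 1 | 1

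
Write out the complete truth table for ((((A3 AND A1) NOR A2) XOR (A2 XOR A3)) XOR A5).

A3 | A5 | A1 | A2 | Output
--------------------------
0 | 0 | 0 | 0 | 1
0 | 0 | 0 | 1 | 1
0 | 0 | 1 | 0 | 1
0 | 0 | 1 | 1 | 1
0 | 1 | 0 | 0 | 0
0 | 1 | 0 | 1 | 0
0 | 1 | 1 | 0 | 0
0 | 1 | 1 | 1 | 0
1 | 0 | 0 | 0 | 0
1 | 0 | 0 | 1 | 0
1 | 0 | 1 | 0 | 1
1 | 0 | 1 | 1 | 0
1 | 1 | 0 | 0 | 1
1 | 1 | 0 | 1 | 1
1 | 1 | 1 | 0 | 0
1 | 1 | 1 | 1 | 1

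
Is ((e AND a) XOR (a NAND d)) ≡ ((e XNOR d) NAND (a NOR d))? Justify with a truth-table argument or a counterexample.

No. Counterexample: with e=0, d=0, a=0, Expression 1 = 1 but Expression 2 = 0.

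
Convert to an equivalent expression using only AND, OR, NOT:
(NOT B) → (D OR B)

B OR (D OR B)
(Implication elimination: A → B = NOT A OR B)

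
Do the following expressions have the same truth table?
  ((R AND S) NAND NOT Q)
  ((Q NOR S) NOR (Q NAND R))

No. Counterexample: with S=0, Q=0, R=0, Expression 1 = 1 but Expression 2 = 0.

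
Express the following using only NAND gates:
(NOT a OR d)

(((a NAND a) NAND (a NAND a)) NAND (d NAND d))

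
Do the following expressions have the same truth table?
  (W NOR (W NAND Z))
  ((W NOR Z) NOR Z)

No. Counterexample: with W=1, Z=0, Expression 1 = 0 but Expression 2 = 1.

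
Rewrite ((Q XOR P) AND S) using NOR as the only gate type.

((((((Q NOR P) NOR (Q NOR P)) NOR ((Q NOR P) NOR (Q NOR P))) NOR ((((Q NOR Q) NOR (P NOR P)) NOR ((Q NOR Q) NOR (P NOR P))) NOR (((Q NOR Q) NOR (P NOR P)) NOR ((Q NOR Q) NOR (P NOR P))))) NOR ((((Q NOR P) NOR (Q NOR P)) NOR ((Q NOR P) NOR (Q NOR P))) NOR ((((Q NOR Q) NOR (P NOR P)) NOR ((Q NOR Q) NOR (P NOR P))) NOR (((Q NOR Q) NOR (P NOR P)) NOR ((Q NOR Q) NOR (P NOR P)))))) NOR (S NOR S))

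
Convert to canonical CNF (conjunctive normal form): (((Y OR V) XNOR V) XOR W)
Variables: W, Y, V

(W OR NOT Y OR V) AND (NOT W OR Y OR V) AND (NOT W OR Y OR NOT V) AND (NOT W OR NOT Y OR NOT V)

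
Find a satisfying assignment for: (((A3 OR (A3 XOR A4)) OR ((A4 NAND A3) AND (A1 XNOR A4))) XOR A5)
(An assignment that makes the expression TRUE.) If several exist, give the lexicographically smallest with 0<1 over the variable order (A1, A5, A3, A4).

A1=0, A5=0, A3=0, A4=0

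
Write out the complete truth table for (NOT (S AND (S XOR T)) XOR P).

T | P | S | Output
------------------
0 | 0 | 0 | 1
0 | 0 | 1 | 0
0 | 1 | 0 | 0
0 | 1 | 1 | 1
1 | 0 | 0 | 1
1 | 0 | 1 | 1
1 | 1 | 0 | 0
1 | 1 | 1 | 0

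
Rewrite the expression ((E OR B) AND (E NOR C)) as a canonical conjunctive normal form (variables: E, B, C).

(E OR B OR C) AND (E OR B OR NOT C) AND (E OR NOT B OR NOT C) AND (NOT E OR B OR C) AND (NOT E OR B OR NOT C) AND (NOT E OR NOT B OR C) AND (NOT E OR NOT B OR NOT C)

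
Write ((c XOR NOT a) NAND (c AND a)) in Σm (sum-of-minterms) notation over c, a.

Σm(0, 1, 2) = (NOT c AND NOT a) OR (NOT c AND a) OR (c AND NOT a)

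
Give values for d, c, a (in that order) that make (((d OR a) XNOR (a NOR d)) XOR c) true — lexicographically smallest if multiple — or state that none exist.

d=0, c=1, a=0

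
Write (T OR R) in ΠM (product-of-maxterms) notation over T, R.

ΠM(0) = (T OR R)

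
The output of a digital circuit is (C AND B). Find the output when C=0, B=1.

Substituting: (0 AND 1)
= 0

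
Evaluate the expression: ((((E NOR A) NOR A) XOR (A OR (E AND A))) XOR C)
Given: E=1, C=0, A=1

Substituting: ((((1 NOR 1) NOR 1) XOR (1 OR (1 AND 1))) XOR 0)
= 1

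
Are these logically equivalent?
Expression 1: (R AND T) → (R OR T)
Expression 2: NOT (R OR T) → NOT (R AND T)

Yes, Contrapositive is always equivalent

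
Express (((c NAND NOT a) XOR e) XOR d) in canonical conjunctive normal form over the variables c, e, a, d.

(c OR e OR a OR NOT d) AND (c OR e OR NOT a OR NOT d) AND (c OR NOT e OR a OR d) AND (c OR NOT e OR NOT a OR d) AND (NOT c OR e OR a OR d) AND (NOT c OR e OR NOT a OR NOT d) AND (NOT c OR NOT e OR a OR NOT d) AND (NOT c OR NOT e OR NOT a OR d)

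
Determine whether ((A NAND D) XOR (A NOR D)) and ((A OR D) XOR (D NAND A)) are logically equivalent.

No. Counterexample: with D=0, A=0, Expression 1 = 0 but Expression 2 = 1.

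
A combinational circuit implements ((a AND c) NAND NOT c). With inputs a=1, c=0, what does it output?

Substituting: ((1 AND 0) NAND NOT 0)
= 1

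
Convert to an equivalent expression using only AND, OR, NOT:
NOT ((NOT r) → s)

(NOT r) AND NOT s
(Negated implication: NOT(A → B) = A AND NOT B)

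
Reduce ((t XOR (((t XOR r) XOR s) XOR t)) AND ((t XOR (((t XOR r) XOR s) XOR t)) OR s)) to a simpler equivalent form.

By absorption (E AND (E OR v) = E) then XOR self-cancellation ((E XOR v) XOR v = E):
= ((t XOR r) XOR s)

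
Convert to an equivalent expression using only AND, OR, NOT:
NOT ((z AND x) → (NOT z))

(z AND x) AND z
(Negated implication: NOT(A → B) = A AND NOT B)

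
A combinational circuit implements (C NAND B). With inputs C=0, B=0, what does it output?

Substituting: (0 NAND 0)
= 1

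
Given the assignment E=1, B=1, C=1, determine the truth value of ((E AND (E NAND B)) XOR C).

Substituting: ((1 AND (1 NAND 1)) XOR 1)
= 1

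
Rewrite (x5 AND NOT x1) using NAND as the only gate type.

((x5 NAND (x1 NAND x1)) NAND (x5 NAND (x1 NAND x1)))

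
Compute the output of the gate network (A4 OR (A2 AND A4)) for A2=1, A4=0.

Substituting: (0 OR (1 AND 0))
= 0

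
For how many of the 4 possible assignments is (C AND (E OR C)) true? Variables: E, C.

Satisfying assignments: (0,1), (1,1)
Count: 2 out of 4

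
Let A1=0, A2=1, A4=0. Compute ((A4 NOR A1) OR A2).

Substituting: ((0 NOR 0) OR 1)
= 1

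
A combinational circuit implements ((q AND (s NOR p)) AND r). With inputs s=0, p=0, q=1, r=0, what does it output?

Substituting: ((1 AND (0 NOR 0)) AND 0)
= 0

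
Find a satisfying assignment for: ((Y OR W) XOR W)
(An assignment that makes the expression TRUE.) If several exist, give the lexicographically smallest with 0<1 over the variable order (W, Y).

W=0, Y=1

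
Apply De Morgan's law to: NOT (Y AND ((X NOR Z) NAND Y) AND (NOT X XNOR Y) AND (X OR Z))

NOT Y OR NOT ((X NOR Z) NAND Y) OR NOT (NOT X XNOR Y) OR NOT (X OR Z)
De Morgan's: NOT(AND of terms) = OR of negations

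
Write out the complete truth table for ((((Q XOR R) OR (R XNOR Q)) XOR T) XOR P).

R | Q | T | P | Output
----------------------
0 | 0 | 0 | 0 | 1
0 | 0 | 0 | 1 | 0
0 | 0 | 1 | 0 | 0
0 | 0 | 1 | 1 | 1
0 | 1 | 0 | 0 | 1
0 | 1 | 0 | 1 | 0
0 | 1 | 1 | 0 | 0
0 | 1 | 1 | 1 | 1
1 | 0 | 0 | 0 | 1
1 | 0 | 0 | 1 | 0
1 | 0 | 1 | 0 | 0
1 | 0 | 1 | 1 | 1
1 | 1 | 0 | 0 | 1
1 | 1 | 0 | 1 | 0
1 | 1 | 1 | 0 | 0
1 | 1 | 1 | 1 | 1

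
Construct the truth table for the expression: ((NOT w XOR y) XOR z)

w | y | z | Output
------------------
0 | 0 | 0 | 1
0 | 0 | 1 | 0
0 | 1 | 0 | 0
0 | 1 | 1 | 1
1 | 0 | 0 | 0
1 | 0 | 1 | 1
1 | 1 | 0 | 1
1 | 1 | 1 | 0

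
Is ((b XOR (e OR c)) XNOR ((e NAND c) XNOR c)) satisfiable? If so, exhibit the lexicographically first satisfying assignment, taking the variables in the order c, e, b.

c=0, e=0, b=0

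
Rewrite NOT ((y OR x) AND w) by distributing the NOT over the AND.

NOT (y OR x) OR NOT w
De Morgan's: NOT(AND of terms) = OR of negations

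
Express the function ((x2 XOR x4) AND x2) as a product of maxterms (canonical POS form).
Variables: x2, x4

ΠM(0, 1, 3) = (x2 OR x4) AND (x2 OR NOT x4) AND (NOT x2 OR NOT x4)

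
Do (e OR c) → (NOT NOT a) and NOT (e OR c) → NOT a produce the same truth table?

No, Inverse is not equivalent to original (counterexample: c=0, a=0, e=1)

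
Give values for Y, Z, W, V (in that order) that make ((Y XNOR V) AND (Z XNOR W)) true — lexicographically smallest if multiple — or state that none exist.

Y=0, Z=0, W=0, V=0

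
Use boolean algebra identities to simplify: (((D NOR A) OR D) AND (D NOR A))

By absorption (E AND (E OR v) = E):
= (D NOR A)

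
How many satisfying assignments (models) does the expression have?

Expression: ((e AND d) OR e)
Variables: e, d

Satisfying assignments: (1,0), (1,1)
Count: 2 out of 4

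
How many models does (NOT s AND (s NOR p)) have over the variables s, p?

Satisfying assignments: (0,0)
Count: 1 out of 4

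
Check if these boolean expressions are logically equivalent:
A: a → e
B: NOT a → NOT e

No, Inverse is not equivalent to original (counterexample: e=0, a=1)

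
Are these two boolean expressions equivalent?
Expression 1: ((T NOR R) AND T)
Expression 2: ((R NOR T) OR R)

No. Counterexample: with T=0, R=0, Expression 1 = 0 but Expression 2 = 1.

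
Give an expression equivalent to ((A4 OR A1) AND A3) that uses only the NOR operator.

((((A4 NOR A1) NOR (A4 NOR A1)) NOR ((A4 NOR A1) NOR (A4 NOR A1))) NOR (A3 NOR A3))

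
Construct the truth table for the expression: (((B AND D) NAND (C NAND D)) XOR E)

E | B | C | D | Output
----------------------
0 | 0 | 0 | 0 | 1
0 | 0 | 0 | 1 | 1
0 | 0 | 1 | 0 | 1
0 | 0 | 1 | 1 | 1
0 | 1 | 0 | 0 | 1
0 | 1 | 0 | 1 | 0
0 | 1 | 1 | 0 | 1
0 | 1 | 1 | 1 | 1
1 | 0 | 0 | 0 | 0
1 | 0 | 0 | 1 | 0
1 | 0 | 1 | 0 | 0
1 | 0 | 1 | 1 | 0
1 | 1 | 0 | 0 | 0
1 | 1 | 0 | 1 | 1
1 | 1 | 1 | 0 | 0
1 | 1 | 1 | 1 | 0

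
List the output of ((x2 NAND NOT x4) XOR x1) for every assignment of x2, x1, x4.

x2 | x1 | x4 | Output
---------------------
0 | 0 | 0 | 1
0 | 0 | 1 | 1
0 | 1 | 0 | 0
0 | 1 | 1 | 0
1 | 0 | 0 | 0
1 | 0 | 1 | 1
1 | 1 | 0 | 1
1 | 1 | 1 | 0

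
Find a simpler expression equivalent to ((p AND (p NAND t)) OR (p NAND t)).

By absorption (E OR (E AND v) = E):
= (p NAND t)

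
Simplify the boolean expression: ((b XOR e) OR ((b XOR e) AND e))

By absorption (E OR (E AND v) = E):
= (b XOR e)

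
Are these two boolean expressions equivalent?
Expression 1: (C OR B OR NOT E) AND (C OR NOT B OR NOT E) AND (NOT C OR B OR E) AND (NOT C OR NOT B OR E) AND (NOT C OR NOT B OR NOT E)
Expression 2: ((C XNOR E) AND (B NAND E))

Yes, they are equivalent — the two output columns agree on all 8 assignments:
C | B | E | Expression 1 | Expression 2
---------------------------------------
0 | 0 | 0 | 1 | 1
0 | 0 | 1 | 0 | 0
0 | 1 | 0 | 1 | 1
0 | 1 | 1 | 0 | 0
1 | 0 | 0 | 0 | 0
1 | 0 | 1 | 1 | 1
1 | 1 | 0 | 0 | 0
1 | 1 | 1 | 0 | 0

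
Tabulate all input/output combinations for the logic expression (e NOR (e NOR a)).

a | e | Output
--------------
0 | 0 | 0
0 | 1 | 0
1 | 0 | 1
1 | 1 | 0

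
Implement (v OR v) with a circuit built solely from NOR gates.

((v NOR v) NOR (v NOR v))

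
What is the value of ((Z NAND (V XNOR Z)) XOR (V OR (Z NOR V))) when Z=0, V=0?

Substituting: ((0 NAND (0 XNOR 0)) XOR (0 OR (0 NOR 0)))
= 0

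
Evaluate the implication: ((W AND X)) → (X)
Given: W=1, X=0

Antecedent ((W AND X)) = 0; consequent (X) = 0.
0 → 0 = 1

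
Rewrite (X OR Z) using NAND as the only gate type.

((X NAND X) NAND (Z NAND Z))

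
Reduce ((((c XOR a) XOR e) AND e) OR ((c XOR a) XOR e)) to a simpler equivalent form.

By absorption (E OR (E AND v) = E):
= ((c XOR a) XOR e)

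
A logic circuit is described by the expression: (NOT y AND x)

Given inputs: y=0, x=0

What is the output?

Substituting: (NOT 0 AND 0)
= 0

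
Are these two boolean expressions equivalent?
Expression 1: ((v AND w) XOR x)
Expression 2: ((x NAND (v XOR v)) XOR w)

No. Counterexample: with v=0, x=0, w=0, Expression 1 = 0 but Expression 2 = 1.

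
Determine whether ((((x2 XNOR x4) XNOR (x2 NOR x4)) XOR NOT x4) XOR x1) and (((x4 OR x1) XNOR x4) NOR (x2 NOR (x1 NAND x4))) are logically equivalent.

No. Counterexample: with x4=1, x2=0, x1=0, Expression 1 = 1 but Expression 2 = 0.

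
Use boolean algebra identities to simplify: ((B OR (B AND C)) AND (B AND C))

By absorption (E AND (E OR v) = E):
= (B AND C)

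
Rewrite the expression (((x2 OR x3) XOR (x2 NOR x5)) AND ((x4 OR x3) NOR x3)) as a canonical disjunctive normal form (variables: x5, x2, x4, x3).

(NOT x5 AND NOT x2 AND NOT x4 AND NOT x3) OR (NOT x5 AND x2 AND NOT x4 AND NOT x3) OR (x5 AND x2 AND NOT x4 AND NOT x3)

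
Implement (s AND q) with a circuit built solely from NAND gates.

((s NAND q) NAND (s NAND q))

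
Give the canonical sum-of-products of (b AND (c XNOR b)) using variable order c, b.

Σm(3) = (c AND b)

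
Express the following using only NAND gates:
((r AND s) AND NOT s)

((((r NAND s) NAND (r NAND s)) NAND (s NAND s)) NAND (((r NAND s) NAND (r NAND s)) NAND (s NAND s)))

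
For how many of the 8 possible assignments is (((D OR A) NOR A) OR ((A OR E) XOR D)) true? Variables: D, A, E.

Satisfying assignments: (0,0,0), (0,0,1), (0,1,0), (0,1,1), (1,0,0)
Count: 5 out of 8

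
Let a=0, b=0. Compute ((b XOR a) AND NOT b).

Substituting: ((0 XOR 0) AND NOT 0)
= 0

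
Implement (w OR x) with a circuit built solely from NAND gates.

((w NAND w) NAND (x NAND x))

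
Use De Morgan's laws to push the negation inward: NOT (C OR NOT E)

NOT C AND E
De Morgan's: NOT(OR of terms) = AND of negations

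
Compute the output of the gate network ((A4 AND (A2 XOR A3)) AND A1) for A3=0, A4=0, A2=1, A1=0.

Substituting: ((0 AND (1 XOR 0)) AND 0)
= 0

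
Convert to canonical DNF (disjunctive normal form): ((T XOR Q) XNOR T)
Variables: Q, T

(NOT Q AND NOT T) OR (NOT Q AND T)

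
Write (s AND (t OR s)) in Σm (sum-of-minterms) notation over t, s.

Σm(1, 3) = (NOT t AND s) OR (t AND s)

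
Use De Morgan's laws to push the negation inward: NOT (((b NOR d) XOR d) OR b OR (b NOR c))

NOT ((b NOR d) XOR d) AND NOT b AND NOT (b NOR c)
De Morgan's: NOT(OR of terms) = AND of negations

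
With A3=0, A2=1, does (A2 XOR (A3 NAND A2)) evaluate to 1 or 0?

Substituting: (1 XOR (0 NAND 1))
= 0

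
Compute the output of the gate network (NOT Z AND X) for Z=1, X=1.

Substituting: (NOT 1 AND 1)
= 0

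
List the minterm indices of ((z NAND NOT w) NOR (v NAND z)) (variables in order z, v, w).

Σm(6) = (z AND v AND NOT w)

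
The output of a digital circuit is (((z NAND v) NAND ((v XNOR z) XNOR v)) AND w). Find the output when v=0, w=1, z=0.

Substituting: (((0 NAND 0) NAND ((0 XNOR 0) XNOR 0)) AND 1)
= 1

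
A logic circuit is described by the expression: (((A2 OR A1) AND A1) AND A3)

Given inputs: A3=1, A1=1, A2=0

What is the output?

Substituting: (((0 OR 1) AND 1) AND 1)
= 1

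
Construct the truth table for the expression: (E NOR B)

B | E | Output
--------------
0 | 0 | 1
0 | 1 | 0
1 | 0 | 0
1 | 1 | 0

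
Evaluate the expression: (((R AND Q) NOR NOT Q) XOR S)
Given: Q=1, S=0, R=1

Substituting: (((1 AND 1) NOR NOT 1) XOR 0)
= 0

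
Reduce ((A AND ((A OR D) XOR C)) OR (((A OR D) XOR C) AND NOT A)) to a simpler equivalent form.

By distribution ((E AND v) OR (E AND NOT v) = E):
= ((A OR D) XOR C)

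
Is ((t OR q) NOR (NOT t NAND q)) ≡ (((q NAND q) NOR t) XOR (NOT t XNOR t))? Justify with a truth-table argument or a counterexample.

No. Counterexample: with t=0, q=1, Expression 1 = 0 but Expression 2 = 1.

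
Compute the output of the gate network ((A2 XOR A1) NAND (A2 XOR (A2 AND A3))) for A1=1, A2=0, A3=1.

Substituting: ((0 XOR 1) NAND (0 XOR (0 AND 1)))
= 1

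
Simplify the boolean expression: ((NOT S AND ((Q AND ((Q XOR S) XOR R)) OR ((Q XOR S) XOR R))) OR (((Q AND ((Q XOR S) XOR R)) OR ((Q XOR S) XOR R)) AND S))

By distribution ((E AND v) OR (E AND NOT v) = E) then absorption (E OR (E AND v) = E):
= ((Q XOR S) XOR R)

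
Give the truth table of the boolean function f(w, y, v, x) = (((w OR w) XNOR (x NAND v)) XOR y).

w | y | v | x | Output
----------------------
0 | 0 | 0 | 0 | 0
0 | 0 | 0 | 1 | 0
0 | 0 | 1 | 0 | 0
0 | 0 | 1 | 1 | 1
0 | 1 | 0 | 0 | 1
0 | 1 | 0 | 1 | 1
0 | 1 | 1 | 0 | 1
0 | 1 | 1 | 1 | 0
1 | 0 | 0 | 0 | 1
1 | 0 | 0 | 1 | 1
1 | 0 | 1 | 0 | 1
1 | 0 | 1 | 1 | 0
1 | 1 | 0 | 0 | 0
1 | 1 | 0 | 1 | 0
1 | 1 | 1 | 0 | 0
1 | 1 | 1 | 1 | 1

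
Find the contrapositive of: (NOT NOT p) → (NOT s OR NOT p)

Contrapositive: NOT (NOT s OR NOT p) → NOT p
Note: A statement and its contrapositive are logically equivalent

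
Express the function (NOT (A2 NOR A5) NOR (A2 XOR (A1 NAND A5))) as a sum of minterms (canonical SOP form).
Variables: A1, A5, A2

Σm() = FALSE (no minterms)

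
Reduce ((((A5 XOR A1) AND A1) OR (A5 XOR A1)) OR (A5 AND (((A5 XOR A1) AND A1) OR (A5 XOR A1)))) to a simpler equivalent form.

By absorption (E OR (E AND v) = E) then absorption (E OR (E AND v) = E):
= (A5 XOR A1)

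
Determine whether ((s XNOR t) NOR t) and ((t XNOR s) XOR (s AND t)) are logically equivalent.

No. Counterexample: with s=0, t=0, Expression 1 = 0 but Expression 2 = 1.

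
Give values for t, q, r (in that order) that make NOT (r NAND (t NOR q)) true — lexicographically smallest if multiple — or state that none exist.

t=0, q=0, r=1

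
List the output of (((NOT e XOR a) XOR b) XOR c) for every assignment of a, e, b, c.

a | e | b | c | Output
----------------------
0 | 0 | 0 | 0 | 1
0 | 0 | 0 | 1 | 0
0 | 0 | 1 | 0 | 0
0 | 0 | 1 | 1 | 1
0 | 1 | 0 | 0 | 0
0 | 1 | 0 | 1 | 1
0 | 1 | 1 | 0 | 1
0 | 1 | 1 | 1 | 0
1 | 0 | 0 | 0 | 0
1 | 0 | 0 | 1 | 1
1 | 0 | 1 | 0 | 1
1 | 0 | 1 | 1 | 0
1 | 1 | 0 | 0 | 1
1 | 1 | 0 | 1 | 0
1 | 1 | 1 | 0 | 0
1 | 1 | 1 | 1 | 1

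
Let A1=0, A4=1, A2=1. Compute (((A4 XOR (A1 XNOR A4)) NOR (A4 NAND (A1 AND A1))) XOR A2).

Substituting: (((1 XOR (0 XNOR 1)) NOR (1 NAND (0 AND 0))) XOR 1)
= 1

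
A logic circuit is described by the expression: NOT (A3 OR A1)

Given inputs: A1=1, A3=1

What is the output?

Substituting: NOT (1 OR 1)
= 0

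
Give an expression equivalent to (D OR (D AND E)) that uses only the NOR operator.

((D NOR ((D NOR D) NOR (E NOR E))) NOR (D NOR ((D NOR D) NOR (E NOR E))))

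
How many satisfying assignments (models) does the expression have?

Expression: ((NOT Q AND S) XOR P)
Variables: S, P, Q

Satisfying assignments: (0,1,0), (0,1,1), (1,0,0), (1,1,1)
Count: 4 out of 8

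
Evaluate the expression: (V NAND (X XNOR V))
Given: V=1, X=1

Substituting: (1 NAND (1 XNOR 1))
= 0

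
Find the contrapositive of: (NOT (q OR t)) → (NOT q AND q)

Contrapositive: NOT (NOT q AND q) → (q OR t)
Note: A statement and its contrapositive are logically equivalent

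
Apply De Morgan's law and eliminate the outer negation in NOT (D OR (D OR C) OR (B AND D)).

NOT D AND NOT (D OR C) AND NOT (B AND D)
De Morgan's: NOT(OR of terms) = AND of negations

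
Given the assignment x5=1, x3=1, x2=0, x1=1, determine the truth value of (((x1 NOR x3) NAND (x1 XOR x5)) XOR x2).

Substituting: (((1 NOR 1) NAND (1 XOR 1)) XOR 0)
= 1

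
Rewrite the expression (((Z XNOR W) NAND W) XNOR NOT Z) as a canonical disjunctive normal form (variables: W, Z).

(NOT W AND NOT Z) OR (W AND NOT Z) OR (W AND Z)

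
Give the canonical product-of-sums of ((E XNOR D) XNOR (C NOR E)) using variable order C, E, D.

ΠM(1, 3, 4, 7) = (C OR E OR NOT D) AND (C OR NOT E OR NOT D) AND (NOT C OR E OR D) AND (NOT C OR NOT E OR NOT D)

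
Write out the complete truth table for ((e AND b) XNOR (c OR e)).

b | e | c | Output
------------------
0 | 0 | 0 | 1
0 | 0 | 1 | 0
0 | 1 | 0 | 0
0 | 1 | 1 | 0
1 | 0 | 0 | 1
1 | 0 | 1 | 0
1 | 1 | 0 | 1
1 | 1 | 1 | 1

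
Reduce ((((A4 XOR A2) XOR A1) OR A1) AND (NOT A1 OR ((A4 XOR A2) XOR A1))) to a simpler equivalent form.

By distribution ((E OR v) AND (E OR NOT v) = E):
= ((A4 XOR A2) XOR A1)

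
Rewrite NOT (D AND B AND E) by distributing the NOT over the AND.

NOT D OR NOT B OR NOT E
De Morgan's: NOT(AND of terms) = OR of negations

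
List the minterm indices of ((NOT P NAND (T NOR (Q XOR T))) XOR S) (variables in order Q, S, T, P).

Σm(1, 2, 3, 4, 8, 9, 10, 11) = (NOT Q AND NOT S AND NOT T AND P) OR (NOT Q AND NOT S AND T AND NOT P) OR (NOT Q AND NOT S AND T AND P) OR (NOT Q AND S AND NOT T AND NOT P) OR (Q AND NOT S AND NOT T AND NOT P) OR (Q AND NOT S AND NOT T AND P) OR (Q AND NOT S AND T AND NOT P) OR (Q AND NOT S AND T AND P)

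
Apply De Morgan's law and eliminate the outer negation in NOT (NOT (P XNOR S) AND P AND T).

(P XNOR S) OR NOT P OR NOT T
De Morgan's: NOT(AND of terms) = OR of negations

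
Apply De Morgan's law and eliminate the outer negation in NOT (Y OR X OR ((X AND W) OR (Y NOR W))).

NOT Y AND NOT X AND NOT ((X AND W) OR (Y NOR W))
De Morgan's: NOT(OR of terms) = AND of negations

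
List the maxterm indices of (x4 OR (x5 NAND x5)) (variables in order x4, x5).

ΠM(1) = (x4 OR NOT x5)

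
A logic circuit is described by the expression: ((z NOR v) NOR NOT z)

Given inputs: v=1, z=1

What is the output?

Substituting: ((1 NOR 1) NOR NOT 1)
= 1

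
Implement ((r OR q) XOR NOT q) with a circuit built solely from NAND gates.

((((r NAND r) NAND (q NAND q)) NAND (((r NAND r) NAND (q NAND q)) NAND (q NAND q))) NAND ((q NAND q) NAND (((r NAND r) NAND (q NAND q)) NAND (q NAND q))))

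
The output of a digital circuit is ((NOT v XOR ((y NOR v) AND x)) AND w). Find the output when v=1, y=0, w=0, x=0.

Substituting: ((NOT 1 XOR ((0 NOR 1) AND 0)) AND 0)
= 0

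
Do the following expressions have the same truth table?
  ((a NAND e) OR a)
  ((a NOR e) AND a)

No. Counterexample: with a=0, e=0, Expression 1 = 1 but Expression 2 = 0.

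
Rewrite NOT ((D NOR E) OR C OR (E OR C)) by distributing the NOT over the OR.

NOT (D NOR E) AND NOT C AND NOT (E OR C)
De Morgan's: NOT(OR of terms) = AND of negations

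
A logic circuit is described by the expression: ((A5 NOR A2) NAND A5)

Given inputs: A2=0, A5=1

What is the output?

Substituting: ((1 NOR 0) NAND 1)
= 1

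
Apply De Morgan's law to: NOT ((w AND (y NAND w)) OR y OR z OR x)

NOT (w AND (y NAND w)) AND NOT y AND NOT z AND NOT x
De Morgan's: NOT(OR of terms) = AND of negations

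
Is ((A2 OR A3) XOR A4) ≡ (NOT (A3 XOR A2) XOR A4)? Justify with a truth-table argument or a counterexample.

No. Counterexample: with A3=0, A2=0, A4=0, Expression 1 = 0 but Expression 2 = 1.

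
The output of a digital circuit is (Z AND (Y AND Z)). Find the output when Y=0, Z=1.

Substituting: (1 AND (0 AND 1))
= 0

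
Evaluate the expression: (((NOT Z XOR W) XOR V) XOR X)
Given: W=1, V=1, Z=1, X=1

Substituting: (((NOT 1 XOR 1) XOR 1) XOR 1)
= 1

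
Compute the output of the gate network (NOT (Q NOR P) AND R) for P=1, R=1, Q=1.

Substituting: (NOT (1 NOR 1) AND 1)
= 1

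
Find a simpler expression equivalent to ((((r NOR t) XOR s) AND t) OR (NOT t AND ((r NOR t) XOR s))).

By distribution ((E AND v) OR (E AND NOT v) = E):
= ((r NOR t) XOR s)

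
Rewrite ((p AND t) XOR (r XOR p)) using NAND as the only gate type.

((((p NAND t) NAND (p NAND t)) NAND (((p NAND t) NAND (p NAND t)) NAND ((r NAND (r NAND p)) NAND (p NAND (r NAND p))))) NAND (((r NAND (r NAND p)) NAND (p NAND (r NAND p))) NAND (((p NAND t) NAND (p NAND t)) NAND ((r NAND (r NAND p)) NAND (p NAND (r NAND p))))))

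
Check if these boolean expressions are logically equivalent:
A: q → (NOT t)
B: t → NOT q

Yes, Contrapositive is always equivalent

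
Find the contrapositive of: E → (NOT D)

Contrapositive: D → NOT E
Note: A statement and its contrapositive are logically equivalent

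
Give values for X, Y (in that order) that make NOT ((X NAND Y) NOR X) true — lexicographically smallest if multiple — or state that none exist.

X=0, Y=0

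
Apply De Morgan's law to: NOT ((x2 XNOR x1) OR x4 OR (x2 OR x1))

NOT (x2 XNOR x1) AND NOT x4 AND NOT (x2 OR x1)
De Morgan's: NOT(OR of terms) = AND of negations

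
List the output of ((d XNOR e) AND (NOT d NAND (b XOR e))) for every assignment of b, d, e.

b | d | e | Output
------------------
0 | 0 | 0 | 1
0 | 0 | 1 | 0
0 | 1 | 0 | 0
0 | 1 | 1 | 1
1 | 0 | 0 | 0
1 | 0 | 1 | 0
1 | 1 | 0 | 0
1 | 1 | 1 | 1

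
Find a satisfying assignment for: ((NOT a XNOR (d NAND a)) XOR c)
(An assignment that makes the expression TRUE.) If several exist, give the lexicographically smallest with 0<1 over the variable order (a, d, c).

a=0, d=0, c=0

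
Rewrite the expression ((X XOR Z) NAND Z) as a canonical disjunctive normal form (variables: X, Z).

(NOT X AND NOT Z) OR (X AND NOT Z) OR (X AND Z)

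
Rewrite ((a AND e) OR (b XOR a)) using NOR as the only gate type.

((((a NOR a) NOR (e NOR e)) NOR ((((b NOR a) NOR (b NOR a)) NOR ((b NOR a) NOR (b NOR a))) NOR ((((b NOR b) NOR (a NOR a)) NOR ((b NOR b) NOR (a NOR a))) NOR (((b NOR b) NOR (a NOR a)) NOR ((b NOR b) NOR (a NOR a)))))) NOR (((a NOR a) NOR (e NOR e)) NOR ((((b NOR a) NOR (b NOR a)) NOR ((b NOR a) NOR (b NOR a))) NOR ((((b NOR b) NOR (a NOR a)) NOR ((b NOR b) NOR (a NOR a))) NOR (((b NOR b) NOR (a NOR a)) NOR ((b NOR b) NOR (a NOR a)))))))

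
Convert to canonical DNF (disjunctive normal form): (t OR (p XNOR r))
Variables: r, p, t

(NOT r AND NOT p AND NOT t) OR (NOT r AND NOT p AND t) OR (NOT r AND p AND t) OR (r AND NOT p AND t) OR (r AND p AND NOT t) OR (r AND p AND t)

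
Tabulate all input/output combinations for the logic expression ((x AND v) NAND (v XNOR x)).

v | x | Output
--------------
0 | 0 | 1
0 | 1 | 1
1 | 0 | 1
1 | 1 | 0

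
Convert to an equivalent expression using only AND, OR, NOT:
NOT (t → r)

t AND NOT r
(Negated implication: NOT(A → B) = A AND NOT B)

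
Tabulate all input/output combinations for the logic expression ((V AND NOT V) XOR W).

V | W | Output
--------------
0 | 0 | 0
0 | 1 | 1
1 | 0 | 0
1 | 1 | 1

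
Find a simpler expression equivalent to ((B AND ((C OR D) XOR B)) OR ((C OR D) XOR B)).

By absorption (E OR (E AND v) = E):
= ((C OR D) XOR B)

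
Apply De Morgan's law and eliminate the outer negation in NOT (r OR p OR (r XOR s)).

NOT r AND NOT p AND NOT (r XOR s)
De Morgan's: NOT(OR of terms) = AND of negations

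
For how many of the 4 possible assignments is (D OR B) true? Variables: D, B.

Satisfying assignments: (0,1), (1,0), (1,1)
Count: 3 out of 4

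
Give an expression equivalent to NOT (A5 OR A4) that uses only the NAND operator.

(((A5 NAND A5) NAND (A4 NAND A4)) NAND ((A5 NAND A5) NAND (A4 NAND A4)))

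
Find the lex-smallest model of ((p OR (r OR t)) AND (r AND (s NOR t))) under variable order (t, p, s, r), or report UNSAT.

t=0, p=0, s=0, r=1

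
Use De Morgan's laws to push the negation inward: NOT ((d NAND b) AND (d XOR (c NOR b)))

NOT (d NAND b) OR NOT (d XOR (c NOR b))
De Morgan's: NOT(AND of terms) = OR of negations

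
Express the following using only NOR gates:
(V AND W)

((V NOR V) NOR (W NOR W))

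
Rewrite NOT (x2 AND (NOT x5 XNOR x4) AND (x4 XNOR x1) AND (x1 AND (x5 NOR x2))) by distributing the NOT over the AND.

NOT x2 OR NOT (NOT x5 XNOR x4) OR NOT (x4 XNOR x1) OR NOT (x1 AND (x5 NOR x2))
De Morgan's: NOT(AND of terms) = OR of negations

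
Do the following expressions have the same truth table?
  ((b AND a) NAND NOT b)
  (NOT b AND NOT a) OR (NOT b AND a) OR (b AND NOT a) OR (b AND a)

Yes, they are equivalent — the two output columns agree on all 4 assignments:
b | a | Expression 1 | Expression 2
-----------------------------------
0 | 0 | 1 | 1
0 | 1 | 1 | 1
1 | 0 | 1 | 1
1 | 1 | 1 | 1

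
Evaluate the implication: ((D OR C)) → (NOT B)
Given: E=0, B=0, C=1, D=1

Antecedent ((D OR C)) = 1; consequent (NOT B) = 1.
1 → 1 = 1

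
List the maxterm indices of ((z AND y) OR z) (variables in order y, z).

ΠM(0, 2) = (y OR z) AND (NOT y OR z)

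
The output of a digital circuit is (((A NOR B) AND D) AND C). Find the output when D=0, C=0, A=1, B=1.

Substituting: (((1 NOR 1) AND 0) AND 0)
= 0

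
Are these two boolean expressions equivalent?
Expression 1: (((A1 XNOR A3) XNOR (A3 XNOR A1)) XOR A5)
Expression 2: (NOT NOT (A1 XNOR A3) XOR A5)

No. Counterexample: with A3=0, A5=0, A1=1, Expression 1 = 1 but Expression 2 = 0.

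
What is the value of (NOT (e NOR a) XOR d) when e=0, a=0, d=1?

Substituting: (NOT (0 NOR 0) XOR 1)
= 1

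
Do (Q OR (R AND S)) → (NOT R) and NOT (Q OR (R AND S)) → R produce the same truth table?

No, Inverse is not equivalent to original (counterexample: S=0, Q=0, R=0)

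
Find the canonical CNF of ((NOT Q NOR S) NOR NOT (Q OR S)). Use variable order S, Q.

(S OR Q) AND (S OR NOT Q)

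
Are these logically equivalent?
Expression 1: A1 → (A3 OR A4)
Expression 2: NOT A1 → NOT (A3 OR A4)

No, Inverse is not equivalent to original (counterexample: A3=0, A1=0, A4=1)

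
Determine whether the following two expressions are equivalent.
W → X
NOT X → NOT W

Yes, Contrapositive is always equivalent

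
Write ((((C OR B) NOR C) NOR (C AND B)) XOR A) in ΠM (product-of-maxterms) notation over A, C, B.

ΠM(0, 3, 5, 6) = (A OR C OR B) AND (A OR NOT C OR NOT B) AND (NOT A OR C OR NOT B) AND (NOT A OR NOT C OR B)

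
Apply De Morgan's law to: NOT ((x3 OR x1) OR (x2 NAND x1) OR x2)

NOT (x3 OR x1) AND NOT (x2 NAND x1) AND NOT x2
De Morgan's: NOT(OR of terms) = AND of negations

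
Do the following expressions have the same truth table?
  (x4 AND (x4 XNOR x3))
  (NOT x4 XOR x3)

No. Counterexample: with x3=0, x4=0, Expression 1 = 0 but Expression 2 = 1.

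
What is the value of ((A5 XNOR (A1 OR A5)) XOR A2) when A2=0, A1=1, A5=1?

Substituting: ((1 XNOR (1 OR 1)) XOR 0)
= 1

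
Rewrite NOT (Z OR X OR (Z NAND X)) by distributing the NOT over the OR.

NOT Z AND NOT X AND NOT (Z NAND X)
De Morgan's: NOT(OR of terms) = AND of negations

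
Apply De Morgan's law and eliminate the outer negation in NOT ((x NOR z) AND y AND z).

NOT (x NOR z) OR NOT y OR NOT z
De Morgan's: NOT(AND of terms) = OR of negations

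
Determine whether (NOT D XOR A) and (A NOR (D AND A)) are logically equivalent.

No. Counterexample: with A=0, D=1, Expression 1 = 0 but Expression 2 = 1.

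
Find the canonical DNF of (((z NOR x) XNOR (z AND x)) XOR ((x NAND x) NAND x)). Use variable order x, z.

(NOT x AND NOT z) OR (x AND z)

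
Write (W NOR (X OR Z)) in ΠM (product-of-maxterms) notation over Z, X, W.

ΠM(1, 2, 3, 4, 5, 6, 7) = (Z OR X OR NOT W) AND (Z OR NOT X OR W) AND (Z OR NOT X OR NOT W) AND (NOT Z OR X OR W) AND (NOT Z OR X OR NOT W) AND (NOT Z OR NOT X OR W) AND (NOT Z OR NOT X OR NOT W)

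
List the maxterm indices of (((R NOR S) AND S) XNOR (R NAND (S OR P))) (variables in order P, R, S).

ΠM(0, 1, 2, 4, 5) = (P OR R OR S) AND (P OR R OR NOT S) AND (P OR NOT R OR S) AND (NOT P OR R OR S) AND (NOT P OR R OR NOT S)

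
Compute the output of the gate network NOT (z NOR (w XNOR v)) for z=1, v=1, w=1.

Substituting: NOT (1 NOR (1 XNOR 1))
= 1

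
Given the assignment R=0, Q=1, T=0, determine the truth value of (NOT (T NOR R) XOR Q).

Substituting: (NOT (0 NOR 0) XOR 1)
= 1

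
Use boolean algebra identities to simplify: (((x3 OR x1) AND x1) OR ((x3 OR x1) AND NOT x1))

By distribution ((E AND v) OR (E AND NOT v) = E):
= (x3 OR x1)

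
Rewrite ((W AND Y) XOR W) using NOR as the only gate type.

((((((W NOR W) NOR (Y NOR Y)) NOR W) NOR (((W NOR W) NOR (Y NOR Y)) NOR W)) NOR ((((W NOR W) NOR (Y NOR Y)) NOR W) NOR (((W NOR W) NOR (Y NOR Y)) NOR W))) NOR ((((((W NOR W) NOR (Y NOR Y)) NOR ((W NOR W) NOR (Y NOR Y))) NOR (W NOR W)) NOR ((((W NOR W) NOR (Y NOR Y)) NOR ((W NOR W) NOR (Y NOR Y))) NOR (W NOR W))) NOR (((((W NOR W) NOR (Y NOR Y)) NOR ((W NOR W) NOR (Y NOR Y))) NOR (W NOR W)) NOR ((((W NOR W) NOR (Y NOR Y)) NOR ((W NOR W) NOR (Y NOR Y))) NOR (W NOR W)))))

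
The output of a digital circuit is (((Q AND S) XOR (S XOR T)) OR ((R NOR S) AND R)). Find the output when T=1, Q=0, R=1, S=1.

Substituting: (((0 AND 1) XOR (1 XOR 1)) OR ((1 NOR 1) AND 1))
= 0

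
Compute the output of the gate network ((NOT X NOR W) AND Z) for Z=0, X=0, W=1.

Substituting: ((NOT 0 NOR 1) AND 0)
= 0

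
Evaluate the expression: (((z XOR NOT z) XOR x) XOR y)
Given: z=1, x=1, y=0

Substituting: (((1 XOR NOT 1) XOR 1) XOR 0)
= 0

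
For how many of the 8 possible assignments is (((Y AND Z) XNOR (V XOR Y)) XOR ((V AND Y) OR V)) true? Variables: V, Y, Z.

Satisfying assignments: (0,0,0), (0,0,1), (0,1,1), (1,0,0), (1,0,1), (1,1,1)
Count: 6 out of 8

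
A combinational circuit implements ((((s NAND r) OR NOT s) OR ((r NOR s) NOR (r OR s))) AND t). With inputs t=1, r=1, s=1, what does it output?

Substituting: ((((1 NAND 1) OR NOT 1) OR ((1 NOR 1) NOR (1 OR 1))) AND 1)
= 0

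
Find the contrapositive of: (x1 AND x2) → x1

Contrapositive: NOT x1 → NOT (x1 AND x2)
Note: A statement and its contrapositive are logically equivalent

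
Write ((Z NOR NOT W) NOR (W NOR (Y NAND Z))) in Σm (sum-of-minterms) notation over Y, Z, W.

Σm(0, 2, 3, 4, 7) = (NOT Y AND NOT Z AND NOT W) OR (NOT Y AND Z AND NOT W) OR (NOT Y AND Z AND W) OR (Y AND NOT Z AND NOT W) OR (Y AND Z AND W)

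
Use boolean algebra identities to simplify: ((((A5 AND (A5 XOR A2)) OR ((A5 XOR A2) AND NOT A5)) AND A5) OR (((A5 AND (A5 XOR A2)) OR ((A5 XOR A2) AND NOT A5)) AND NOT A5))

By distribution ((E AND v) OR (E AND NOT v) = E) then distribution ((E AND v) OR (E AND NOT v) = E):
= (A5 XOR A2)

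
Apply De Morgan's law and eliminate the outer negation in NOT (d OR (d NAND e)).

NOT d AND NOT (d NAND e)
De Morgan's: NOT(OR of terms) = AND of negations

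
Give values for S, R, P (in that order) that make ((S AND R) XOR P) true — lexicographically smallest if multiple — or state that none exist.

S=0, R=0, P=1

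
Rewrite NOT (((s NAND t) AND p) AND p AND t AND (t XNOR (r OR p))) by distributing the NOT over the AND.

NOT ((s NAND t) AND p) OR NOT p OR NOT t OR NOT (t XNOR (r OR p))
De Morgan's: NOT(AND of terms) = OR of negations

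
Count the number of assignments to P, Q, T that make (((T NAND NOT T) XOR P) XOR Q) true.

Satisfying assignments: (0,0,0), (0,0,1), (1,1,0), (1,1,1)
Count: 4 out of 8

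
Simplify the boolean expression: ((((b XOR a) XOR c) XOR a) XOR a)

By XOR self-cancellation ((E XOR v) XOR v = E):
= ((b XOR a) XOR c)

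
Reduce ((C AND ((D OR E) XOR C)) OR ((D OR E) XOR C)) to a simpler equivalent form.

By absorption (E OR (E AND v) = E):
= ((D OR E) XOR C)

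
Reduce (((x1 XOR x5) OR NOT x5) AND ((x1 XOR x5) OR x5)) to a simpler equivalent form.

By distribution ((E OR v) AND (E OR NOT v) = E):
= (x1 XOR x5)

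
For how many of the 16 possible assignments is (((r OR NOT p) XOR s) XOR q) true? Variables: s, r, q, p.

Satisfying assignments: (0,0,0,0), (0,0,1,1), (0,1,0,0), (0,1,0,1), (1,0,0,1), (1,0,1,0), (1,1,1,0), (1,1,1,1)
Count: 8 out of 16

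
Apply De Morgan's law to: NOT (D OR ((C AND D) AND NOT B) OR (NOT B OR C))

NOT D AND NOT ((C AND D) AND NOT B) AND NOT (NOT B OR C)
De Morgan's: NOT(OR of terms) = AND of negations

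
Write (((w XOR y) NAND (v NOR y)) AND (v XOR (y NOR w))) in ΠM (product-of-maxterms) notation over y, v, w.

ΠM(1, 2, 4, 5) = (y OR v OR NOT w) AND (y OR NOT v OR w) AND (NOT y OR v OR w) AND (NOT y OR v OR NOT w)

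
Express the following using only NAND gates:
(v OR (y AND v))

((v NAND v) NAND (((y NAND v) NAND (y NAND v)) NAND ((y NAND v) NAND (y NAND v))))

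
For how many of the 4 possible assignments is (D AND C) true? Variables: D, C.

Satisfying assignments: (1,1)
Count: 1 out of 4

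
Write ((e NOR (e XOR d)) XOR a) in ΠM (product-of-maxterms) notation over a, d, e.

ΠM(1, 2, 3, 4) = (a OR d OR NOT e) AND (a OR NOT d OR e) AND (a OR NOT d OR NOT e) AND (NOT a OR d OR e)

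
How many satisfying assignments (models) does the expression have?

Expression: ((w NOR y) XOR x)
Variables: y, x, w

Satisfying assignments: (0,0,0), (0,1,1), (1,1,0), (1,1,1)
Count: 4 out of 8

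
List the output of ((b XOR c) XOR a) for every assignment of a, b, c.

a | b | c | Output
------------------
0 | 0 | 0 | 0
0 | 0 | 1 | 1
0 | 1 | 0 | 1
0 | 1 | 1 | 0
1 | 0 | 0 | 1
1 | 0 | 1 | 0
1 | 1 | 0 | 0
1 | 1 | 1 | 1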